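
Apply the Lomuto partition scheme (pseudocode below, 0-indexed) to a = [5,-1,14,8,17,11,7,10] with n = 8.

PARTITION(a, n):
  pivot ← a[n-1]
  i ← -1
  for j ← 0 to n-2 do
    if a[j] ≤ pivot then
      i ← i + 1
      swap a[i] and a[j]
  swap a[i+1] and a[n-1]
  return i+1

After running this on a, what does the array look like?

pivot = a[7] = 10; i = -1
j=0: a[0]=5 ≤ 10 → i=0, swap a[0],a[0] (no change) → [5,-1,14,8,17,11,7,10]
j=1: a[1]=-1 ≤ 10 → i=1, swap a[1],a[1] (no change) → [5,-1,14,8,17,11,7,10]
j=2: a[2]=14 > 10 → no swap
j=3: a[3]=8 ≤ 10 → i=2, swap a[2],a[3] → [5,-1,8,14,17,11,7,10]
j=4: a[4]=17 > 10 → no swap
j=5: a[5]=11 > 10 → no swap
j=6: a[6]=7 ≤ 10 → i=3, swap a[3],a[6] → [5,-1,8,7,17,11,14,10]
final swap a[4],a[7] → [5,-1,8,7,10,11,14,17]; return 4

[5,-1,8,7,10,11,14,17]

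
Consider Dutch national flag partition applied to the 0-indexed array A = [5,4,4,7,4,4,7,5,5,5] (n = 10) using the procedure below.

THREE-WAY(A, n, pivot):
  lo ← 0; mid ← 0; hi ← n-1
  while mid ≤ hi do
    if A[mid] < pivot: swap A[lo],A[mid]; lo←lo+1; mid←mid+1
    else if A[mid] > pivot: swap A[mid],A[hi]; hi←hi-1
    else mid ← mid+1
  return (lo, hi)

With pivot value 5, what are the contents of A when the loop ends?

[4,4,4,4,5,5,5,5,7,7]

lo=0 mid=0 hi=9
5=5: mid=1
4<5: swap(0,1), lo=1 mid=2 ⇒ [4,5,4,7,4,4,7,5,5,5]
4<5: swap(1,2), lo=2 mid=3 ⇒ [4,4,5,7,4,4,7,5,5,5]
7>5: swap(3,9), hi=8 ⇒ [4,4,5,5,4,4,7,5,5,7]
5=5: mid=4
4<5: swap(2,4), lo=3 mid=5 ⇒ [4,4,4,5,5,4,7,5,5,7]
4<5: swap(3,5), lo=4 mid=6 ⇒ [4,4,4,4,5,5,7,5,5,7]
7>5: swap(6,8), hi=7 ⇒ [4,4,4,4,5,5,5,5,7,7]
5=5: mid=7
5=5: mid=8
done. lo=4 hi=7; A=[4,4,4,4,5,5,5,5,7,7]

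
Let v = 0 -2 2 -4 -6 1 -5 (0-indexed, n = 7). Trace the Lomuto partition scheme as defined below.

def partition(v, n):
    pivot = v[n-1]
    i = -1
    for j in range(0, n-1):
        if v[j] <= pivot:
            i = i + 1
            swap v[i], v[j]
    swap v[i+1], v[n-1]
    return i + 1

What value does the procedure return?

pivot=-5, i=-1
j=0: 0>-5, skip
j=1: -2>-5, skip
j=2: 2>-5, skip
j=3: -4>-5, skip
j=4: -6≤-5, i=0, swap(0,4) ⇒ -6 -2 2 -4 0 1 -5
j=5: 1>-5, skip
swap(1,6) ⇒ -6 -5 2 -4 0 1 -2; return 1

1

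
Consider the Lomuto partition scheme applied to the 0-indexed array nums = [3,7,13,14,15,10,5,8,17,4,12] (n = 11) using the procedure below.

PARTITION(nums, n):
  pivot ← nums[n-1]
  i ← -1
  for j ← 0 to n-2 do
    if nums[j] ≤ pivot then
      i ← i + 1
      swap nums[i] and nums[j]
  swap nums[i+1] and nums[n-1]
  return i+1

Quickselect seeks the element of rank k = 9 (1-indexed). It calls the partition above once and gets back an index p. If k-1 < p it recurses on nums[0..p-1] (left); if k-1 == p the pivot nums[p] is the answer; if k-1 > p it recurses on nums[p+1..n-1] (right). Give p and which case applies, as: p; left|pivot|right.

6; right

pivot=12, i=-1
j=0: 3≤12, i=0, swap(0,0) ⇒ [3,7,13,14,15,10,5,8,17,4,12]
j=1: 7≤12, i=1, swap(1,1) ⇒ [3,7,13,14,15,10,5,8,17,4,12]
j=2: 13>12, skip
j=3: 14>12, skip
j=4: 15>12, skip
j=5: 10≤12, i=2, swap(2,5) ⇒ [3,7,10,14,15,13,5,8,17,4,12]
j=6: 5≤12, i=3, swap(3,6) ⇒ [3,7,10,5,15,13,14,8,17,4,12]
j=7: 8≤12, i=4, swap(4,7) ⇒ [3,7,10,5,8,13,14,15,17,4,12]
j=8: 17>12, skip
j=9: 4≤12, i=5, swap(5,9) ⇒ [3,7,10,5,8,4,14,15,17,13,12]
swap(6,10) ⇒ [3,7,10,5,8,4,12,15,17,13,14]; return 6
p = 6; k-1 = 8 > 6 ⇒ right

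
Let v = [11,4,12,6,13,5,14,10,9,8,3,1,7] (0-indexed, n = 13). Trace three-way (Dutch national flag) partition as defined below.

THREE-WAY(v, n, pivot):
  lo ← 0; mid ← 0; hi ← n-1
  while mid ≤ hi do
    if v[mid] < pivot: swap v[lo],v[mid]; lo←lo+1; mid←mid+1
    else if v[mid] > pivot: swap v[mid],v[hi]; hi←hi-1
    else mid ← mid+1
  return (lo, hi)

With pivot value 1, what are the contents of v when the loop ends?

[1,12,6,13,5,14,10,9,8,3,4,7,11]

pivot = 1; lo=0, mid=0, hi=12
v[mid]=11>1: swap v[0],v[12]; hi=11 → [7,4,12,6,13,5,14,10,9,8,3,1,11]
v[mid]=7>1: swap v[0],v[11]; hi=10 → [1,4,12,6,13,5,14,10,9,8,3,7,11]
v[mid]=1=1: mid=1
v[mid]=4>1: swap v[1],v[10]; hi=9 → [1,3,12,6,13,5,14,10,9,8,4,7,11]
v[mid]=3>1: swap v[1],v[9]; hi=8 → [1,8,12,6,13,5,14,10,9,3,4,7,11]
v[mid]=8>1: swap v[1],v[8]; hi=7 → [1,9,12,6,13,5,14,10,8,3,4,7,11]
v[mid]=9>1: swap v[1],v[7]; hi=6 → [1,10,12,6,13,5,14,9,8,3,4,7,11]
v[mid]=10>1: swap v[1],v[6]; hi=5 → [1,14,12,6,13,5,10,9,8,3,4,7,11]
v[mid]=14>1: swap v[1],v[5]; hi=4 → [1,5,12,6,13,14,10,9,8,3,4,7,11]
v[mid]=5>1: swap v[1],v[4]; hi=3 → [1,13,12,6,5,14,10,9,8,3,4,7,11]
v[mid]=13>1: swap v[1],v[3]; hi=2 → [1,6,12,13,5,14,10,9,8,3,4,7,11]
v[mid]=6>1: swap v[1],v[2]; hi=1 → [1,12,6,13,5,14,10,9,8,3,4,7,11]
v[mid]=12>1: swap v[1],v[1]; hi=0 → [1,12,6,13,5,14,10,9,8,3,4,7,11]
end: lo=0, hi=0; v = [1,12,6,13,5,14,10,9,8,3,4,7,11]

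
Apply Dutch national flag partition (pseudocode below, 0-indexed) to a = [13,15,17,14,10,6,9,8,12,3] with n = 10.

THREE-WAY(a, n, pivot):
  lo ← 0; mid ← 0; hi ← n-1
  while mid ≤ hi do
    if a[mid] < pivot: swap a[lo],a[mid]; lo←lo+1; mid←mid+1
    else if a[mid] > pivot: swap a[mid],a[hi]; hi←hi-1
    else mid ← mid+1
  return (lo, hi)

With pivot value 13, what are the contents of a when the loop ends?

lo=0 mid=0 hi=9
13=13: mid=1
15>13: swap(1,9), hi=8 ⇒ [13,3,17,14,10,6,9,8,12,15]
3<13: swap(0,1), lo=1 mid=2 ⇒ [3,13,17,14,10,6,9,8,12,15]
17>13: swap(2,8), hi=7 ⇒ [3,13,12,14,10,6,9,8,17,15]
12<13: swap(1,2), lo=2 mid=3 ⇒ [3,12,13,14,10,6,9,8,17,15]
14>13: swap(3,7), hi=6 ⇒ [3,12,13,8,10,6,9,14,17,15]
8<13: swap(2,3), lo=3 mid=4 ⇒ [3,12,8,13,10,6,9,14,17,15]
10<13: swap(3,4), lo=4 mid=5 ⇒ [3,12,8,10,13,6,9,14,17,15]
6<13: swap(4,5), lo=5 mid=6 ⇒ [3,12,8,10,6,13,9,14,17,15]
9<13: swap(5,6), lo=6 mid=7 ⇒ [3,12,8,10,6,9,13,14,17,15]
done. lo=6 hi=6; a=[3,12,8,10,6,9,13,14,17,15]

[3,12,8,10,6,9,13,14,17,15]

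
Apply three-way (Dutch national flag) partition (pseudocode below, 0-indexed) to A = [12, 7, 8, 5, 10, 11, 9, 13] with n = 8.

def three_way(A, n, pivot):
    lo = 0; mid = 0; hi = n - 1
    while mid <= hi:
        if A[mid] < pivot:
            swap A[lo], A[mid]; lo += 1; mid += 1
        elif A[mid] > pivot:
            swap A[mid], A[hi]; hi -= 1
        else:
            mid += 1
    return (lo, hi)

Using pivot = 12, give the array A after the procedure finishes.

[7, 8, 5, 10, 11, 9, 12, 13]

pivot = 12; lo=0, mid=0, hi=7
A[mid]=12=12: mid=1
A[mid]=7<12: swap A[0],A[1]; lo=1,mid=2 → [7, 12, 8, 5, 10, 11, 9, 13]
A[mid]=8<12: swap A[1],A[2]; lo=2,mid=3 → [7, 8, 12, 5, 10, 11, 9, 13]
A[mid]=5<12: swap A[2],A[3]; lo=3,mid=4 → [7, 8, 5, 12, 10, 11, 9, 13]
A[mid]=10<12: swap A[3],A[4]; lo=4,mid=5 → [7, 8, 5, 10, 12, 11, 9, 13]
A[mid]=11<12: swap A[4],A[5]; lo=5,mid=6 → [7, 8, 5, 10, 11, 12, 9, 13]
A[mid]=9<12: swap A[5],A[6]; lo=6,mid=7 → [7, 8, 5, 10, 11, 9, 12, 13]
A[mid]=13>12: swap A[7],A[7]; hi=6 → [7, 8, 5, 10, 11, 9, 12, 13]
end: lo=6, hi=6; A = [7, 8, 5, 10, 11, 9, 12, 13]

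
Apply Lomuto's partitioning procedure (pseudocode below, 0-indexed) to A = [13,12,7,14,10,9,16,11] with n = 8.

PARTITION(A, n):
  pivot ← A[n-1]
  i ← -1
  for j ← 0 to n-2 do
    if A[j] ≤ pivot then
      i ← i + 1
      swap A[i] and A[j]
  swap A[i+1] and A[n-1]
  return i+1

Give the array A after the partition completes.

pivot = A[7] = 11; i = -1
j=0: A[0]=13 > 11 → no swap
j=1: A[1]=12 > 11 → no swap
j=2: A[2]=7 ≤ 11 → i=0, swap A[0],A[2] → [7,12,13,14,10,9,16,11]
j=3: A[3]=14 > 11 → no swap
j=4: A[4]=10 ≤ 11 → i=1, swap A[1],A[4] → [7,10,13,14,12,9,16,11]
j=5: A[5]=9 ≤ 11 → i=2, swap A[2],A[5] → [7,10,9,14,12,13,16,11]
j=6: A[6]=16 > 11 → no swap
final swap A[3],A[7] → [7,10,9,11,12,13,16,14]; return 3

[7,10,9,11,12,13,16,14]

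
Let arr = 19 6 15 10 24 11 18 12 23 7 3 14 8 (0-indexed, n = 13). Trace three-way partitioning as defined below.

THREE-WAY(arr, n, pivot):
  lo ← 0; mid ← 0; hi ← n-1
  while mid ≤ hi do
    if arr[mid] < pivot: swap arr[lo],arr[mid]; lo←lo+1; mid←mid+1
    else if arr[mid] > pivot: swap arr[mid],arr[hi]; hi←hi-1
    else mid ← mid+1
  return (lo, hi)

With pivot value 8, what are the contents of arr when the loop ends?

6 3 7 8 11 18 12 23 24 10 14 15 19

pivot = 8; lo=0, mid=0, hi=12
arr[mid]=19>8: swap arr[0],arr[12]; hi=11 → 8 6 15 10 24 11 18 12 23 7 3 14 19
arr[mid]=8=8: mid=1
arr[mid]=6<8: swap arr[0],arr[1]; lo=1,mid=2 → 6 8 15 10 24 11 18 12 23 7 3 14 19
arr[mid]=15>8: swap arr[2],arr[11]; hi=10 → 6 8 14 10 24 11 18 12 23 7 3 15 19
arr[mid]=14>8: swap arr[2],arr[10]; hi=9 → 6 8 3 10 24 11 18 12 23 7 14 15 19
arr[mid]=3<8: swap arr[1],arr[2]; lo=2,mid=3 → 6 3 8 10 24 11 18 12 23 7 14 15 19
arr[mid]=10>8: swap arr[3],arr[9]; hi=8 → 6 3 8 7 24 11 18 12 23 10 14 15 19
arr[mid]=7<8: swap arr[2],arr[3]; lo=3,mid=4 → 6 3 7 8 24 11 18 12 23 10 14 15 19
arr[mid]=24>8: swap arr[4],arr[8]; hi=7 → 6 3 7 8 23 11 18 12 24 10 14 15 19
arr[mid]=23>8: swap arr[4],arr[7]; hi=6 → 6 3 7 8 12 11 18 23 24 10 14 15 19
arr[mid]=12>8: swap arr[4],arr[6]; hi=5 → 6 3 7 8 18 11 12 23 24 10 14 15 19
arr[mid]=18>8: swap arr[4],arr[5]; hi=4 → 6 3 7 8 11 18 12 23 24 10 14 15 19
arr[mid]=11>8: swap arr[4],arr[4]; hi=3 → 6 3 7 8 11 18 12 23 24 10 14 15 19
end: lo=3, hi=3; arr = 6 3 7 8 11 18 12 23 24 10 14 15 19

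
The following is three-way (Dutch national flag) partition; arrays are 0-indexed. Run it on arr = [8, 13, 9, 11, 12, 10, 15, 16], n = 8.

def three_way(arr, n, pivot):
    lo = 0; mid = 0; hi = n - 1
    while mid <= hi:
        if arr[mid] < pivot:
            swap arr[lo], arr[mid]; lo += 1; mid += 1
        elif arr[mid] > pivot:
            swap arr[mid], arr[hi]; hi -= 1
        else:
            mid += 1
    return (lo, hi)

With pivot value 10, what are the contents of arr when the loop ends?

[8, 9, 10, 12, 11, 15, 16, 13]

pivot = 10; lo=0, mid=0, hi=7
arr[mid]=8<10: swap arr[0],arr[0]; lo=1,mid=1 → [8, 13, 9, 11, 12, 10, 15, 16]
arr[mid]=13>10: swap arr[1],arr[7]; hi=6 → [8, 16, 9, 11, 12, 10, 15, 13]
arr[mid]=16>10: swap arr[1],arr[6]; hi=5 → [8, 15, 9, 11, 12, 10, 16, 13]
arr[mid]=15>10: swap arr[1],arr[5]; hi=4 → [8, 10, 9, 11, 12, 15, 16, 13]
arr[mid]=10=10: mid=2
arr[mid]=9<10: swap arr[1],arr[2]; lo=2,mid=3 → [8, 9, 10, 11, 12, 15, 16, 13]
arr[mid]=11>10: swap arr[3],arr[4]; hi=3 → [8, 9, 10, 12, 11, 15, 16, 13]
arr[mid]=12>10: swap arr[3],arr[3]; hi=2 → [8, 9, 10, 12, 11, 15, 16, 13]
end: lo=2, hi=2; arr = [8, 9, 10, 12, 11, 15, 16, 13]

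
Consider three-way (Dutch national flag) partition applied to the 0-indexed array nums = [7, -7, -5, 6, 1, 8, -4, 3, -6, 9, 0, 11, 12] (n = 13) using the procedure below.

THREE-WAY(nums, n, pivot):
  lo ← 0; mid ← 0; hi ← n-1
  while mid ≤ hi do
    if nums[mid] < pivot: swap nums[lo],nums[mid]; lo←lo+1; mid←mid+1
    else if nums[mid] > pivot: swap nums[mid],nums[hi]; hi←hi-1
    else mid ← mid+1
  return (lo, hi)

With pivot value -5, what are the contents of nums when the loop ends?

lo=0 mid=0 hi=12
7>-5: swap(0,12), hi=11 ⇒ [12, -7, -5, 6, 1, 8, -4, 3, -6, 9, 0, 11, 7]
12>-5: swap(0,11), hi=10 ⇒ [11, -7, -5, 6, 1, 8, -4, 3, -6, 9, 0, 12, 7]
11>-5: swap(0,10), hi=9 ⇒ [0, -7, -5, 6, 1, 8, -4, 3, -6, 9, 11, 12, 7]
0>-5: swap(0,9), hi=8 ⇒ [9, -7, -5, 6, 1, 8, -4, 3, -6, 0, 11, 12, 7]
9>-5: swap(0,8), hi=7 ⇒ [-6, -7, -5, 6, 1, 8, -4, 3, 9, 0, 11, 12, 7]
-6<-5: swap(0,0), lo=1 mid=1 ⇒ [-6, -7, -5, 6, 1, 8, -4, 3, 9, 0, 11, 12, 7]
-7<-5: swap(1,1), lo=2 mid=2 ⇒ [-6, -7, -5, 6, 1, 8, -4, 3, 9, 0, 11, 12, 7]
-5=-5: mid=3
6>-5: swap(3,7), hi=6 ⇒ [-6, -7, -5, 3, 1, 8, -4, 6, 9, 0, 11, 12, 7]
3>-5: swap(3,6), hi=5 ⇒ [-6, -7, -5, -4, 1, 8, 3, 6, 9, 0, 11, 12, 7]
-4>-5: swap(3,5), hi=4 ⇒ [-6, -7, -5, 8, 1, -4, 3, 6, 9, 0, 11, 12, 7]
8>-5: swap(3,4), hi=3 ⇒ [-6, -7, -5, 1, 8, -4, 3, 6, 9, 0, 11, 12, 7]
1>-5: swap(3,3), hi=2 ⇒ [-6, -7, -5, 1, 8, -4, 3, 6, 9, 0, 11, 12, 7]
done. lo=2 hi=2; nums=[-6, -7, -5, 1, 8, -4, 3, 6, 9, 0, 11, 12, 7]

[-6, -7, -5, 1, 8, -4, 3, 6, 9, 0, 11, 12, 7]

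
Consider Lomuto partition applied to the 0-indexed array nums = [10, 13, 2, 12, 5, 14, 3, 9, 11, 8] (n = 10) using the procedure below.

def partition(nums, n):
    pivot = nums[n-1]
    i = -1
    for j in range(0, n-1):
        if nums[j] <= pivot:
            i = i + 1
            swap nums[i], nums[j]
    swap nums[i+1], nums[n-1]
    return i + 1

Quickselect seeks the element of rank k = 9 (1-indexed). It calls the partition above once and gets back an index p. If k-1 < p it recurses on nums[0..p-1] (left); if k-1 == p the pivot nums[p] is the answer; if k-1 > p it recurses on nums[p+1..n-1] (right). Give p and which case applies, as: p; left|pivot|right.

3; right

pivot=8, i=-1
j=0: 10>8, skip
j=1: 13>8, skip
j=2: 2≤8, i=0, swap(0,2) ⇒ [2, 13, 10, 12, 5, 14, 3, 9, 11, 8]
j=3: 12>8, skip
j=4: 5≤8, i=1, swap(1,4) ⇒ [2, 5, 10, 12, 13, 14, 3, 9, 11, 8]
j=5: 14>8, skip
j=6: 3≤8, i=2, swap(2,6) ⇒ [2, 5, 3, 12, 13, 14, 10, 9, 11, 8]
j=7: 9>8, skip
j=8: 11>8, skip
swap(3,9) ⇒ [2, 5, 3, 8, 13, 14, 10, 9, 11, 12]; return 3
p = 3; k-1 = 8 > 3 ⇒ right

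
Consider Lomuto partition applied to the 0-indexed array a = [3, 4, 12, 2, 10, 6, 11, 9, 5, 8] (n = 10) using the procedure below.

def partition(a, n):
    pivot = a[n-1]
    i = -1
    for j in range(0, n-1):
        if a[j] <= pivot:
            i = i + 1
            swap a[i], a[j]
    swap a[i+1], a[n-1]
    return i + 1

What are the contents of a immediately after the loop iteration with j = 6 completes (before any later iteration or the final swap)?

pivot = a[9] = 8; i = -1
j=0: a[0]=3 ≤ 8 → i=0, swap a[0],a[0] (no change) → [3, 4, 12, 2, 10, 6, 11, 9, 5, 8]
j=1: a[1]=4 ≤ 8 → i=1, swap a[1],a[1] (no change) → [3, 4, 12, 2, 10, 6, 11, 9, 5, 8]
j=2: a[2]=12 > 8 → no swap
j=3: a[3]=2 ≤ 8 → i=2, swap a[2],a[3] → [3, 4, 2, 12, 10, 6, 11, 9, 5, 8]
j=4: a[4]=10 > 8 → no swap
j=5: a[5]=6 ≤ 8 → i=3, swap a[3],a[5] → [3, 4, 2, 6, 10, 12, 11, 9, 5, 8]
j=6: a[6]=11 > 8 → no swap
(after j=6) a = [3, 4, 2, 6, 10, 12, 11, 9, 5, 8]

[3, 4, 2, 6, 10, 12, 11, 9, 5, 8]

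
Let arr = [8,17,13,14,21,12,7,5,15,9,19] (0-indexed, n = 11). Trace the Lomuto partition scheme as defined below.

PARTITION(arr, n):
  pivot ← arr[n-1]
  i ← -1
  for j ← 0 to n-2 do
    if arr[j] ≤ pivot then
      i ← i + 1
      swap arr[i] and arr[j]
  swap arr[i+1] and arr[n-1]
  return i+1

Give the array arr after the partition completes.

[8,17,13,14,12,7,5,15,9,19,21]

pivot=19, i=-1
j=0: 8≤19, i=0, swap(0,0) ⇒ [8,17,13,14,21,12,7,5,15,9,19]
j=1: 17≤19, i=1, swap(1,1) ⇒ [8,17,13,14,21,12,7,5,15,9,19]
j=2: 13≤19, i=2, swap(2,2) ⇒ [8,17,13,14,21,12,7,5,15,9,19]
j=3: 14≤19, i=3, swap(3,3) ⇒ [8,17,13,14,21,12,7,5,15,9,19]
j=4: 21>19, skip
j=5: 12≤19, i=4, swap(4,5) ⇒ [8,17,13,14,12,21,7,5,15,9,19]
j=6: 7≤19, i=5, swap(5,6) ⇒ [8,17,13,14,12,7,21,5,15,9,19]
j=7: 5≤19, i=6, swap(6,7) ⇒ [8,17,13,14,12,7,5,21,15,9,19]
j=8: 15≤19, i=7, swap(7,8) ⇒ [8,17,13,14,12,7,5,15,21,9,19]
j=9: 9≤19, i=8, swap(8,9) ⇒ [8,17,13,14,12,7,5,15,9,21,19]
swap(9,10) ⇒ [8,17,13,14,12,7,5,15,9,19,21]; return 9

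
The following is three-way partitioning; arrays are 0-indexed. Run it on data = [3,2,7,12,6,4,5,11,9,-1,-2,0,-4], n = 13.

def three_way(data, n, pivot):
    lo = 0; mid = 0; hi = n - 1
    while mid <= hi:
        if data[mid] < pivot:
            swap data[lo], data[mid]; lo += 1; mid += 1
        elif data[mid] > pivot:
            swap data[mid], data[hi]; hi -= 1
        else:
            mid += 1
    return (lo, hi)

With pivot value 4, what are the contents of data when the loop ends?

pivot = 4; lo=0, mid=0, hi=12
data[mid]=3<4: swap data[0],data[0]; lo=1,mid=1 → [3,2,7,12,6,4,5,11,9,-1,-2,0,-4]
data[mid]=2<4: swap data[1],data[1]; lo=2,mid=2 → [3,2,7,12,6,4,5,11,9,-1,-2,0,-4]
data[mid]=7>4: swap data[2],data[12]; hi=11 → [3,2,-4,12,6,4,5,11,9,-1,-2,0,7]
data[mid]=-4<4: swap data[2],data[2]; lo=3,mid=3 → [3,2,-4,12,6,4,5,11,9,-1,-2,0,7]
data[mid]=12>4: swap data[3],data[11]; hi=10 → [3,2,-4,0,6,4,5,11,9,-1,-2,12,7]
data[mid]=0<4: swap data[3],data[3]; lo=4,mid=4 → [3,2,-4,0,6,4,5,11,9,-1,-2,12,7]
data[mid]=6>4: swap data[4],data[10]; hi=9 → [3,2,-4,0,-2,4,5,11,9,-1,6,12,7]
data[mid]=-2<4: swap data[4],data[4]; lo=5,mid=5 → [3,2,-4,0,-2,4,5,11,9,-1,6,12,7]
data[mid]=4=4: mid=6
data[mid]=5>4: swap data[6],data[9]; hi=8 → [3,2,-4,0,-2,4,-1,11,9,5,6,12,7]
data[mid]=-1<4: swap data[5],data[6]; lo=6,mid=7 → [3,2,-4,0,-2,-1,4,11,9,5,6,12,7]
data[mid]=11>4: swap data[7],data[8]; hi=7 → [3,2,-4,0,-2,-1,4,9,11,5,6,12,7]
data[mid]=9>4: swap data[7],data[7]; hi=6 → [3,2,-4,0,-2,-1,4,9,11,5,6,12,7]
end: lo=6, hi=6; data = [3,2,-4,0,-2,-1,4,9,11,5,6,12,7]

[3,2,-4,0,-2,-1,4,9,11,5,6,12,7]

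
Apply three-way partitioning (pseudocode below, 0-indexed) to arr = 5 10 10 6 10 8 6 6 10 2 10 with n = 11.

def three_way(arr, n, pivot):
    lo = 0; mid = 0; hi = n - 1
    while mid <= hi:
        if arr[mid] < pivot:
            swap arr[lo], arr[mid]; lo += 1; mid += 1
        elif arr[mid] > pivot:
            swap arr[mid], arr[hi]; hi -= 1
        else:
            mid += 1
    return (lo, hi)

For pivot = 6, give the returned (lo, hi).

(2, 4)

lo=0 mid=0 hi=10
5<6: swap(0,0), lo=1 mid=1 ⇒ 5 10 10 6 10 8 6 6 10 2 10
10>6: swap(1,10), hi=9 ⇒ 5 10 10 6 10 8 6 6 10 2 10
10>6: swap(1,9), hi=8 ⇒ 5 2 10 6 10 8 6 6 10 10 10
2<6: swap(1,1), lo=2 mid=2 ⇒ 5 2 10 6 10 8 6 6 10 10 10
10>6: swap(2,8), hi=7 ⇒ 5 2 10 6 10 8 6 6 10 10 10
10>6: swap(2,7), hi=6 ⇒ 5 2 6 6 10 8 6 10 10 10 10
6=6: mid=3
6=6: mid=4
10>6: swap(4,6), hi=5 ⇒ 5 2 6 6 6 8 10 10 10 10 10
6=6: mid=5
8>6: swap(5,5), hi=4 ⇒ 5 2 6 6 6 8 10 10 10 10 10
done. lo=2 hi=4; arr=5 2 6 6 6 8 10 10 10 10 10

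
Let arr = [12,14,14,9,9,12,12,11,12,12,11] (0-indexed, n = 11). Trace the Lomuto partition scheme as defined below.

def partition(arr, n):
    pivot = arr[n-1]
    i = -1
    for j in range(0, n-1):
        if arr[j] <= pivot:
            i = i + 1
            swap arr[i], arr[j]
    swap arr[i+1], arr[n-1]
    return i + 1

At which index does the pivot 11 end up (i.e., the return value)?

pivot=11, i=-1
j=0: 12>11, skip
j=1: 14>11, skip
j=2: 14>11, skip
j=3: 9≤11, i=0, swap(0,3) ⇒ [9,14,14,12,9,12,12,11,12,12,11]
j=4: 9≤11, i=1, swap(1,4) ⇒ [9,9,14,12,14,12,12,11,12,12,11]
j=5: 12>11, skip
j=6: 12>11, skip
j=7: 11≤11, i=2, swap(2,7) ⇒ [9,9,11,12,14,12,12,14,12,12,11]
j=8: 12>11, skip
j=9: 12>11, skip
swap(3,10) ⇒ [9,9,11,11,14,12,12,14,12,12,12]; return 3

3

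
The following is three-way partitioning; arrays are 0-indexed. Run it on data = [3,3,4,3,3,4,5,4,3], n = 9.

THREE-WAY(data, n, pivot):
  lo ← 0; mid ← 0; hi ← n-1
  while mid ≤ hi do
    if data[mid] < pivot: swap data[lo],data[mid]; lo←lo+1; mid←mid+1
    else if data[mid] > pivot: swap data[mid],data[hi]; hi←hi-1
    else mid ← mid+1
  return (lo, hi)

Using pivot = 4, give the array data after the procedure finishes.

[3,3,3,3,3,4,4,4,5]

pivot = 4; lo=0, mid=0, hi=8
data[mid]=3<4: swap data[0],data[0]; lo=1,mid=1 → [3,3,4,3,3,4,5,4,3]
data[mid]=3<4: swap data[1],data[1]; lo=2,mid=2 → [3,3,4,3,3,4,5,4,3]
data[mid]=4=4: mid=3
data[mid]=3<4: swap data[2],data[3]; lo=3,mid=4 → [3,3,3,4,3,4,5,4,3]
data[mid]=3<4: swap data[3],data[4]; lo=4,mid=5 → [3,3,3,3,4,4,5,4,3]
data[mid]=4=4: mid=6
data[mid]=5>4: swap data[6],data[8]; hi=7 → [3,3,3,3,4,4,3,4,5]
data[mid]=3<4: swap data[4],data[6]; lo=5,mid=7 → [3,3,3,3,3,4,4,4,5]
data[mid]=4=4: mid=8
end: lo=5, hi=7; data = [3,3,3,3,3,4,4,4,5]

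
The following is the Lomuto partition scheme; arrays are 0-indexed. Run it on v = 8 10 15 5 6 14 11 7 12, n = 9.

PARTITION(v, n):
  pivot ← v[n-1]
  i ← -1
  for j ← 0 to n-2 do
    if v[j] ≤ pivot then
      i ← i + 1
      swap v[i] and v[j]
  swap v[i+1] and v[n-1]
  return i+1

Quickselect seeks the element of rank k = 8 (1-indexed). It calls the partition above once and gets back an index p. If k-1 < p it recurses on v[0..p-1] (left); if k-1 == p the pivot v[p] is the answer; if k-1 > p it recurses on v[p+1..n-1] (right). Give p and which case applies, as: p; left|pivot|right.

6; right

pivot=12, i=-1
j=0: 8≤12, i=0, swap(0,0) ⇒ 8 10 15 5 6 14 11 7 12
j=1: 10≤12, i=1, swap(1,1) ⇒ 8 10 15 5 6 14 11 7 12
j=2: 15>12, skip
j=3: 5≤12, i=2, swap(2,3) ⇒ 8 10 5 15 6 14 11 7 12
j=4: 6≤12, i=3, swap(3,4) ⇒ 8 10 5 6 15 14 11 7 12
j=5: 14>12, skip
j=6: 11≤12, i=4, swap(4,6) ⇒ 8 10 5 6 11 14 15 7 12
j=7: 7≤12, i=5, swap(5,7) ⇒ 8 10 5 6 11 7 15 14 12
swap(6,8) ⇒ 8 10 5 6 11 7 12 14 15; return 6
p = 6; k-1 = 7 > 6 ⇒ right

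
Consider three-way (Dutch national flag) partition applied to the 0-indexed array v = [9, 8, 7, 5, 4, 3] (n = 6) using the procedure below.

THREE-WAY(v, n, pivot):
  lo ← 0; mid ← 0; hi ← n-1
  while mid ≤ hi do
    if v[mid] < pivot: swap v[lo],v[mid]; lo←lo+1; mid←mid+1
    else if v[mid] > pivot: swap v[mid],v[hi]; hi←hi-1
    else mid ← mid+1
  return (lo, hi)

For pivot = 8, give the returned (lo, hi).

lo=0 mid=0 hi=5
9>8: swap(0,5), hi=4 ⇒ [3, 8, 7, 5, 4, 9]
3<8: swap(0,0), lo=1 mid=1 ⇒ [3, 8, 7, 5, 4, 9]
8=8: mid=2
7<8: swap(1,2), lo=2 mid=3 ⇒ [3, 7, 8, 5, 4, 9]
5<8: swap(2,3), lo=3 mid=4 ⇒ [3, 7, 5, 8, 4, 9]
4<8: swap(3,4), lo=4 mid=5 ⇒ [3, 7, 5, 4, 8, 9]
done. lo=4 hi=4; v=[3, 7, 5, 4, 8, 9]

(4, 4)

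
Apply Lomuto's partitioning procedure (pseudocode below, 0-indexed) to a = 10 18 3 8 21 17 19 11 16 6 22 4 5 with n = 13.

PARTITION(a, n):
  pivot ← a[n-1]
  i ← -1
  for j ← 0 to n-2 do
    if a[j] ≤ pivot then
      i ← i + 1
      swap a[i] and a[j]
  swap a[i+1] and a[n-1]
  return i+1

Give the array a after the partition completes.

3 4 5 8 21 17 19 11 16 6 22 18 10

pivot = a[12] = 5; i = -1
j=0: a[0]=10 > 5 → no swap
j=1: a[1]=18 > 5 → no swap
j=2: a[2]=3 ≤ 5 → i=0, swap a[0],a[2] → 3 18 10 8 21 17 19 11 16 6 22 4 5
j=3: a[3]=8 > 5 → no swap
j=4: a[4]=21 > 5 → no swap
j=5: a[5]=17 > 5 → no swap
j=6: a[6]=19 > 5 → no swap
j=7: a[7]=11 > 5 → no swap
j=8: a[8]=16 > 5 → no swap
j=9: a[9]=6 > 5 → no swap
j=10: a[10]=22 > 5 → no swap
j=11: a[11]=4 ≤ 5 → i=1, swap a[1],a[11] → 3 4 10 8 21 17 19 11 16 6 22 18 5
final swap a[2],a[12] → 3 4 5 8 21 17 19 11 16 6 22 18 10; return 2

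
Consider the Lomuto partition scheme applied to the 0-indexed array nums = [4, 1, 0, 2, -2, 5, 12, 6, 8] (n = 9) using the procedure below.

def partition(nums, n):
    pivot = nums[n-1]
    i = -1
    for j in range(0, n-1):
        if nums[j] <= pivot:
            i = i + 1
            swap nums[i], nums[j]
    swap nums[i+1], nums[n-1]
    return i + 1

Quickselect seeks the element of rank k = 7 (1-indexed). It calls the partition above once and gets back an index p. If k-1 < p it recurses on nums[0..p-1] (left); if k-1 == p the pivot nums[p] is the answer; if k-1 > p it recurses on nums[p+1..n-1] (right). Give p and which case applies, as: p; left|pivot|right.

pivot=8, i=-1
j=0: 4≤8, i=0, swap(0,0) ⇒ [4, 1, 0, 2, -2, 5, 12, 6, 8]
j=1: 1≤8, i=1, swap(1,1) ⇒ [4, 1, 0, 2, -2, 5, 12, 6, 8]
j=2: 0≤8, i=2, swap(2,2) ⇒ [4, 1, 0, 2, -2, 5, 12, 6, 8]
j=3: 2≤8, i=3, swap(3,3) ⇒ [4, 1, 0, 2, -2, 5, 12, 6, 8]
j=4: -2≤8, i=4, swap(4,4) ⇒ [4, 1, 0, 2, -2, 5, 12, 6, 8]
j=5: 5≤8, i=5, swap(5,5) ⇒ [4, 1, 0, 2, -2, 5, 12, 6, 8]
j=6: 12>8, skip
j=7: 6≤8, i=6, swap(6,7) ⇒ [4, 1, 0, 2, -2, 5, 6, 12, 8]
swap(7,8) ⇒ [4, 1, 0, 2, -2, 5, 6, 8, 12]; return 7
p = 7; k-1 = 6 < 7 ⇒ left

7; left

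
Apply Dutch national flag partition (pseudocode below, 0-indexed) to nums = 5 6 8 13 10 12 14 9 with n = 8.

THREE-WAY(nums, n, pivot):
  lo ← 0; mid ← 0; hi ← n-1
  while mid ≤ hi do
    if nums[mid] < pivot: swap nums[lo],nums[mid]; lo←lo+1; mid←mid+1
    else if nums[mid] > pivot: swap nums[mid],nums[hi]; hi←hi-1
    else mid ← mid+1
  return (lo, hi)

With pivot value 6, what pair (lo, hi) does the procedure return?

(1, 1)

lo=0 mid=0 hi=7
5<6: swap(0,0), lo=1 mid=1 ⇒ 5 6 8 13 10 12 14 9
6=6: mid=2
8>6: swap(2,7), hi=6 ⇒ 5 6 9 13 10 12 14 8
9>6: swap(2,6), hi=5 ⇒ 5 6 14 13 10 12 9 8
14>6: swap(2,5), hi=4 ⇒ 5 6 12 13 10 14 9 8
12>6: swap(2,4), hi=3 ⇒ 5 6 10 13 12 14 9 8
10>6: swap(2,3), hi=2 ⇒ 5 6 13 10 12 14 9 8
13>6: swap(2,2), hi=1 ⇒ 5 6 13 10 12 14 9 8
done. lo=1 hi=1; nums=5 6 13 10 12 14 9 8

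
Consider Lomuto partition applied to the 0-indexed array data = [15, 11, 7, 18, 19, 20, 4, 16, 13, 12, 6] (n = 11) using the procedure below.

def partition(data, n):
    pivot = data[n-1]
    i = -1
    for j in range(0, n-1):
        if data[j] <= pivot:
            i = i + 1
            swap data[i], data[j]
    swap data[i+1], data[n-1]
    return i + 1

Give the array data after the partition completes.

pivot = data[10] = 6; i = -1
j=0: data[0]=15 > 6 → no swap
j=1: data[1]=11 > 6 → no swap
j=2: data[2]=7 > 6 → no swap
j=3: data[3]=18 > 6 → no swap
j=4: data[4]=19 > 6 → no swap
j=5: data[5]=20 > 6 → no swap
j=6: data[6]=4 ≤ 6 → i=0, swap data[0],data[6] → [4, 11, 7, 18, 19, 20, 15, 16, 13, 12, 6]
j=7: data[7]=16 > 6 → no swap
j=8: data[8]=13 > 6 → no swap
j=9: data[9]=12 > 6 → no swap
final swap data[1],data[10] → [4, 6, 7, 18, 19, 20, 15, 16, 13, 12, 11]; return 1

[4, 6, 7, 18, 19, 20, 15, 16, 13, 12, 11]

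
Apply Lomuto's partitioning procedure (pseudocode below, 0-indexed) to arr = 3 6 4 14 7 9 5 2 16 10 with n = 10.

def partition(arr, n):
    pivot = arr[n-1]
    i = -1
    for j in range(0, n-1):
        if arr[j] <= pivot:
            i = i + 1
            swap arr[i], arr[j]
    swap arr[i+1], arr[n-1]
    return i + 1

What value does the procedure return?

7

pivot = arr[9] = 10; i = -1
j=0: arr[0]=3 ≤ 10 → i=0, swap arr[0],arr[0] (no change) → 3 6 4 14 7 9 5 2 16 10
j=1: arr[1]=6 ≤ 10 → i=1, swap arr[1],arr[1] (no change) → 3 6 4 14 7 9 5 2 16 10
j=2: arr[2]=4 ≤ 10 → i=2, swap arr[2],arr[2] (no change) → 3 6 4 14 7 9 5 2 16 10
j=3: arr[3]=14 > 10 → no swap
j=4: arr[4]=7 ≤ 10 → i=3, swap arr[3],arr[4] → 3 6 4 7 14 9 5 2 16 10
j=5: arr[5]=9 ≤ 10 → i=4, swap arr[4],arr[5] → 3 6 4 7 9 14 5 2 16 10
j=6: arr[6]=5 ≤ 10 → i=5, swap arr[5],arr[6] → 3 6 4 7 9 5 14 2 16 10
j=7: arr[7]=2 ≤ 10 → i=6, swap arr[6],arr[7] → 3 6 4 7 9 5 2 14 16 10
j=8: arr[8]=16 > 10 → no swap
final swap arr[7],arr[9] → 3 6 4 7 9 5 2 10 16 14; return 7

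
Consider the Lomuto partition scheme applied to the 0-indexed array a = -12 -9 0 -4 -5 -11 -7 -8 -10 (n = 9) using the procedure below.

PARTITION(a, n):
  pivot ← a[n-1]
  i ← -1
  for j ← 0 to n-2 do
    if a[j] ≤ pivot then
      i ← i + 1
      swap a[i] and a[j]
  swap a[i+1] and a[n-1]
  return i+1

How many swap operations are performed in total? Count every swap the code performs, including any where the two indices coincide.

pivot=-10, i=-1
j=0: -12≤-10, i=0, swap(0,0) ⇒ -12 -9 0 -4 -5 -11 -7 -8 -10
j=1: -9>-10, skip
j=2: 0>-10, skip
j=3: -4>-10, skip
j=4: -5>-10, skip
j=5: -11≤-10, i=1, swap(1,5) ⇒ -12 -11 0 -4 -5 -9 -7 -8 -10
j=6: -7>-10, skip
j=7: -8>-10, skip
swap(2,8) ⇒ -12 -11 -10 -4 -5 -9 -7 -8 0; return 2

3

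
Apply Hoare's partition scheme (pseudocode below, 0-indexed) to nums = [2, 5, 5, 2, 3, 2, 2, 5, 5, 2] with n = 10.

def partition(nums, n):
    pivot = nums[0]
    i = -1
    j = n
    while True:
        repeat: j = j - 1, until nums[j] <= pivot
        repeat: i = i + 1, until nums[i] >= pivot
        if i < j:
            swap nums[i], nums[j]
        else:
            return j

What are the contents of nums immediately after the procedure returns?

[2, 2, 2, 2, 3, 5, 5, 5, 5, 2]

pivot=2
j stops at 9 (2), i stops at 0 (2); swap ⇒ [2, 5, 5, 2, 3, 2, 2, 5, 5, 2]
j stops at 6 (2), i stops at 1 (5); swap ⇒ [2, 2, 5, 2, 3, 2, 5, 5, 5, 2]
j stops at 5 (2), i stops at 2 (5); swap ⇒ [2, 2, 2, 2, 3, 5, 5, 5, 5, 2]
j stops at 3, i stops at 3; i≥j ⇒ return 3. nums=[2, 2, 2, 2, 3, 5, 5, 5, 5, 2]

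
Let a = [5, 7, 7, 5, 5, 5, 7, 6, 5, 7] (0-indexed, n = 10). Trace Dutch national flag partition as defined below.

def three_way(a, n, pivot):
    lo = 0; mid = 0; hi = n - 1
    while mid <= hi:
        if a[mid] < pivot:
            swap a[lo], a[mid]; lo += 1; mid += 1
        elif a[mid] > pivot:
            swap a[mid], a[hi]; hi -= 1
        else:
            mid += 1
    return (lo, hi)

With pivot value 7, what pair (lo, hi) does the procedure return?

lo=0 mid=0 hi=9
5<7: swap(0,0), lo=1 mid=1 ⇒ [5, 7, 7, 5, 5, 5, 7, 6, 5, 7]
7=7: mid=2
7=7: mid=3
5<7: swap(1,3), lo=2 mid=4 ⇒ [5, 5, 7, 7, 5, 5, 7, 6, 5, 7]
5<7: swap(2,4), lo=3 mid=5 ⇒ [5, 5, 5, 7, 7, 5, 7, 6, 5, 7]
5<7: swap(3,5), lo=4 mid=6 ⇒ [5, 5, 5, 5, 7, 7, 7, 6, 5, 7]
7=7: mid=7
6<7: swap(4,7), lo=5 mid=8 ⇒ [5, 5, 5, 5, 6, 7, 7, 7, 5, 7]
5<7: swap(5,8), lo=6 mid=9 ⇒ [5, 5, 5, 5, 6, 5, 7, 7, 7, 7]
7=7: mid=10
done. lo=6 hi=9; a=[5, 5, 5, 5, 6, 5, 7, 7, 7, 7]

(6, 9)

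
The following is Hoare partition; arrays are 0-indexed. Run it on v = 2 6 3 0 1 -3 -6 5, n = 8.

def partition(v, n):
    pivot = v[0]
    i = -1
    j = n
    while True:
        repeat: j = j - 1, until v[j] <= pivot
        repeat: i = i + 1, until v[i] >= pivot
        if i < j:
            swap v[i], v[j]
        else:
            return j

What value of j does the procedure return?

pivot = v[0] = 2; i = -1, j = 8
j→6 (v[6]=-6≤2), i→0 (v[0]=2≥2); i<j, swap → -6 6 3 0 1 -3 2 5
j→5 (v[5]=-3≤2), i→1 (v[1]=6≥2); i<j, swap → -6 -3 3 0 1 6 2 5
j→4 (v[4]=1≤2), i→2 (v[2]=3≥2); i<j, swap → -6 -3 1 0 3 6 2 5
j→3, i→4; i≥j, return j=3. v = -6 -3 1 0 3 6 2 5

3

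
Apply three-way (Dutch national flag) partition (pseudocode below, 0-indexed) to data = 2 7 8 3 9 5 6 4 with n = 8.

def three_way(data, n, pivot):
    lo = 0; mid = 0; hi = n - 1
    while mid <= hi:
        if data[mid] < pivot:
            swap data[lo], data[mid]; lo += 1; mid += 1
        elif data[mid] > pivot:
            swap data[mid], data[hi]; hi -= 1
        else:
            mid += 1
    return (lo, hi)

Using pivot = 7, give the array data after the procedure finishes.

2 4 3 6 5 7 9 8

lo=0 mid=0 hi=7
2<7: swap(0,0), lo=1 mid=1 ⇒ 2 7 8 3 9 5 6 4
7=7: mid=2
8>7: swap(2,7), hi=6 ⇒ 2 7 4 3 9 5 6 8
4<7: swap(1,2), lo=2 mid=3 ⇒ 2 4 7 3 9 5 6 8
3<7: swap(2,3), lo=3 mid=4 ⇒ 2 4 3 7 9 5 6 8
9>7: swap(4,6), hi=5 ⇒ 2 4 3 7 6 5 9 8
6<7: swap(3,4), lo=4 mid=5 ⇒ 2 4 3 6 7 5 9 8
5<7: swap(4,5), lo=5 mid=6 ⇒ 2 4 3 6 5 7 9 8
done. lo=5 hi=5; data=2 4 3 6 5 7 9 8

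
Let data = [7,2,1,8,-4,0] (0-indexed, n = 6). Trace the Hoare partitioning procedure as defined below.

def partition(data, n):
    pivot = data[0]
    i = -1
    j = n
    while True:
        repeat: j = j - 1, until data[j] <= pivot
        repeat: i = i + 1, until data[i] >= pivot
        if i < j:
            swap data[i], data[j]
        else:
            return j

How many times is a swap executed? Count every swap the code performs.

2

pivot = data[0] = 7; i = -1, j = 6
j→5 (data[5]=0≤7), i→0 (data[0]=7≥7); i<j, swap → [0,2,1,8,-4,7]
j→4 (data[4]=-4≤7), i→3 (data[3]=8≥7); i<j, swap → [0,2,1,-4,8,7]
j→3, i→4; i≥j, return j=3. data = [0,2,1,-4,8,7]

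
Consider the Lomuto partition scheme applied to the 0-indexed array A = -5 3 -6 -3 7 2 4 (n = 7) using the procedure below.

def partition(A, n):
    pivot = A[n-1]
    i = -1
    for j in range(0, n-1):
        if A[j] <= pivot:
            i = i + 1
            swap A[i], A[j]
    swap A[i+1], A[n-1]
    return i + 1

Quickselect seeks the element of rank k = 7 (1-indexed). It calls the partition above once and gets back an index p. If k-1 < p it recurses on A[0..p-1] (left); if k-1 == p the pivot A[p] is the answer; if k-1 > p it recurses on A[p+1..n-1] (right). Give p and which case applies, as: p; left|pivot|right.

pivot=4, i=-1
j=0: -5≤4, i=0, swap(0,0) ⇒ -5 3 -6 -3 7 2 4
j=1: 3≤4, i=1, swap(1,1) ⇒ -5 3 -6 -3 7 2 4
j=2: -6≤4, i=2, swap(2,2) ⇒ -5 3 -6 -3 7 2 4
j=3: -3≤4, i=3, swap(3,3) ⇒ -5 3 -6 -3 7 2 4
j=4: 7>4, skip
j=5: 2≤4, i=4, swap(4,5) ⇒ -5 3 -6 -3 2 7 4
swap(5,6) ⇒ -5 3 -6 -3 2 4 7; return 5
p = 5; k-1 = 6 > 5 ⇒ right

5; right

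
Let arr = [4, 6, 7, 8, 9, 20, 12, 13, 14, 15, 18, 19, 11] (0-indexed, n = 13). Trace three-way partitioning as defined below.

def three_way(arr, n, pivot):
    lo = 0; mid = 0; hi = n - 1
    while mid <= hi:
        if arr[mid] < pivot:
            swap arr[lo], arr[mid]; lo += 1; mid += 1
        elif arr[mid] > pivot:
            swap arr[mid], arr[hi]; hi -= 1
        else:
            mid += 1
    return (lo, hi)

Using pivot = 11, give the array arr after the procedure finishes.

pivot = 11; lo=0, mid=0, hi=12
arr[mid]=4<11: swap arr[0],arr[0]; lo=1,mid=1 → [4, 6, 7, 8, 9, 20, 12, 13, 14, 15, 18, 19, 11]
arr[mid]=6<11: swap arr[1],arr[1]; lo=2,mid=2 → [4, 6, 7, 8, 9, 20, 12, 13, 14, 15, 18, 19, 11]
arr[mid]=7<11: swap arr[2],arr[2]; lo=3,mid=3 → [4, 6, 7, 8, 9, 20, 12, 13, 14, 15, 18, 19, 11]
arr[mid]=8<11: swap arr[3],arr[3]; lo=4,mid=4 → [4, 6, 7, 8, 9, 20, 12, 13, 14, 15, 18, 19, 11]
arr[mid]=9<11: swap arr[4],arr[4]; lo=5,mid=5 → [4, 6, 7, 8, 9, 20, 12, 13, 14, 15, 18, 19, 11]
arr[mid]=20>11: swap arr[5],arr[12]; hi=11 → [4, 6, 7, 8, 9, 11, 12, 13, 14, 15, 18, 19, 20]
arr[mid]=11=11: mid=6
arr[mid]=12>11: swap arr[6],arr[11]; hi=10 → [4, 6, 7, 8, 9, 11, 19, 13, 14, 15, 18, 12, 20]
arr[mid]=19>11: swap arr[6],arr[10]; hi=9 → [4, 6, 7, 8, 9, 11, 18, 13, 14, 15, 19, 12, 20]
arr[mid]=18>11: swap arr[6],arr[9]; hi=8 → [4, 6, 7, 8, 9, 11, 15, 13, 14, 18, 19, 12, 20]
arr[mid]=15>11: swap arr[6],arr[8]; hi=7 → [4, 6, 7, 8, 9, 11, 14, 13, 15, 18, 19, 12, 20]
arr[mid]=14>11: swap arr[6],arr[7]; hi=6 → [4, 6, 7, 8, 9, 11, 13, 14, 15, 18, 19, 12, 20]
arr[mid]=13>11: swap arr[6],arr[6]; hi=5 → [4, 6, 7, 8, 9, 11, 13, 14, 15, 18, 19, 12, 20]
end: lo=5, hi=5; arr = [4, 6, 7, 8, 9, 11, 13, 14, 15, 18, 19, 12, 20]

[4, 6, 7, 8, 9, 11, 13, 14, 15, 18, 19, 12, 20]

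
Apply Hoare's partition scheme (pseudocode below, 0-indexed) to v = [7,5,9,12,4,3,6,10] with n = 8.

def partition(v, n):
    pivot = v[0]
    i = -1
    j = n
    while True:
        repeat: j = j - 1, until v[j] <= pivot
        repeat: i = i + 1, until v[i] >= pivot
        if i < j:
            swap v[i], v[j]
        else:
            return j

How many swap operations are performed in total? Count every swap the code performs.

3

pivot=7
j stops at 6 (6), i stops at 0 (7); swap ⇒ [6,5,9,12,4,3,7,10]
j stops at 5 (3), i stops at 2 (9); swap ⇒ [6,5,3,12,4,9,7,10]
j stops at 4 (4), i stops at 3 (12); swap ⇒ [6,5,3,4,12,9,7,10]
j stops at 3, i stops at 4; i≥j ⇒ return 3. v=[6,5,3,4,12,9,7,10]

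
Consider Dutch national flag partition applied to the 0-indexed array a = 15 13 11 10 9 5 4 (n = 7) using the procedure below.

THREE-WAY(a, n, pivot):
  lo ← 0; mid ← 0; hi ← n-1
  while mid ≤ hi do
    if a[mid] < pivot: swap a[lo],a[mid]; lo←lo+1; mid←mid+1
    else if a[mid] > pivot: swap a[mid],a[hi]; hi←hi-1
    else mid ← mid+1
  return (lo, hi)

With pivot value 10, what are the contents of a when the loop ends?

lo=0 mid=0 hi=6
15>10: swap(0,6), hi=5 ⇒ 4 13 11 10 9 5 15
4<10: swap(0,0), lo=1 mid=1 ⇒ 4 13 11 10 9 5 15
13>10: swap(1,5), hi=4 ⇒ 4 5 11 10 9 13 15
5<10: swap(1,1), lo=2 mid=2 ⇒ 4 5 11 10 9 13 15
11>10: swap(2,4), hi=3 ⇒ 4 5 9 10 11 13 15
9<10: swap(2,2), lo=3 mid=3 ⇒ 4 5 9 10 11 13 15
10=10: mid=4
done. lo=3 hi=3; a=4 5 9 10 11 13 15

4 5 9 10 11 13 15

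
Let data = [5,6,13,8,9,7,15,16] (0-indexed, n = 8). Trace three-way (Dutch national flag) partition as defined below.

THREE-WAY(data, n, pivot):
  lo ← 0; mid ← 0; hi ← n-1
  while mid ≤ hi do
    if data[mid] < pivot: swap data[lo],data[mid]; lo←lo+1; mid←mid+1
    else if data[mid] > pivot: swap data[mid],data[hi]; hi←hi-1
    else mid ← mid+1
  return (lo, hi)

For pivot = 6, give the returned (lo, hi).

lo=0 mid=0 hi=7
5<6: swap(0,0), lo=1 mid=1 ⇒ [5,6,13,8,9,7,15,16]
6=6: mid=2
13>6: swap(2,7), hi=6 ⇒ [5,6,16,8,9,7,15,13]
16>6: swap(2,6), hi=5 ⇒ [5,6,15,8,9,7,16,13]
15>6: swap(2,5), hi=4 ⇒ [5,6,7,8,9,15,16,13]
7>6: swap(2,4), hi=3 ⇒ [5,6,9,8,7,15,16,13]
9>6: swap(2,3), hi=2 ⇒ [5,6,8,9,7,15,16,13]
8>6: swap(2,2), hi=1 ⇒ [5,6,8,9,7,15,16,13]
done. lo=1 hi=1; data=[5,6,8,9,7,15,16,13]

(1, 1)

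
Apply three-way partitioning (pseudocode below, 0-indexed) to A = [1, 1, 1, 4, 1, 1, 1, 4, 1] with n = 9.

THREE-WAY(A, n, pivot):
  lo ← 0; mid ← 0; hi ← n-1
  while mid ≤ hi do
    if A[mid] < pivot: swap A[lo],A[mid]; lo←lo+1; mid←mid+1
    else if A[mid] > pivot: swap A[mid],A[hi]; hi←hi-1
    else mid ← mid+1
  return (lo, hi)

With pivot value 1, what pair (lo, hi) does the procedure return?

lo=0 mid=0 hi=8
1=1: mid=1
1=1: mid=2
1=1: mid=3
4>1: swap(3,8), hi=7 ⇒ [1, 1, 1, 1, 1, 1, 1, 4, 4]
1=1: mid=4
1=1: mid=5
1=1: mid=6
1=1: mid=7
4>1: swap(7,7), hi=6 ⇒ [1, 1, 1, 1, 1, 1, 1, 4, 4]
done. lo=0 hi=6; A=[1, 1, 1, 1, 1, 1, 1, 4, 4]

(0, 6)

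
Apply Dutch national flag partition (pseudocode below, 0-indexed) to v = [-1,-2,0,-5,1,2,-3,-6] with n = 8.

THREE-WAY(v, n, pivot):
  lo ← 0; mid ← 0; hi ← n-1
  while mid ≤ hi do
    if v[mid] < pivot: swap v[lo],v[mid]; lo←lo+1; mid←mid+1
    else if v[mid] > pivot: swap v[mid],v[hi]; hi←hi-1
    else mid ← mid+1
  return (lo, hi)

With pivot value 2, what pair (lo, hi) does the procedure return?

pivot = 2; lo=0, mid=0, hi=7
v[mid]=-1<2: swap v[0],v[0]; lo=1,mid=1 → [-1,-2,0,-5,1,2,-3,-6]
v[mid]=-2<2: swap v[1],v[1]; lo=2,mid=2 → [-1,-2,0,-5,1,2,-3,-6]
v[mid]=0<2: swap v[2],v[2]; lo=3,mid=3 → [-1,-2,0,-5,1,2,-3,-6]
v[mid]=-5<2: swap v[3],v[3]; lo=4,mid=4 → [-1,-2,0,-5,1,2,-3,-6]
v[mid]=1<2: swap v[4],v[4]; lo=5,mid=5 → [-1,-2,0,-5,1,2,-3,-6]
v[mid]=2=2: mid=6
v[mid]=-3<2: swap v[5],v[6]; lo=6,mid=7 → [-1,-2,0,-5,1,-3,2,-6]
v[mid]=-6<2: swap v[6],v[7]; lo=7,mid=8 → [-1,-2,0,-5,1,-3,-6,2]
end: lo=7, hi=7; v = [-1,-2,0,-5,1,-3,-6,2]

(7, 7)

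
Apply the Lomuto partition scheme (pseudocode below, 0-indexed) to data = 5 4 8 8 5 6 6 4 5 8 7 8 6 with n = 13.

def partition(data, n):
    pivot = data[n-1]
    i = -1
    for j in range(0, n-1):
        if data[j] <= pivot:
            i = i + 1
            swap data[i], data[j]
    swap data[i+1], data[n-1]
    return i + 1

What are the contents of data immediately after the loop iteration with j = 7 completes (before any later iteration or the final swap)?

5 4 5 6 6 4 8 8 5 8 7 8 6

pivot=6, i=-1
j=0: 5≤6, i=0, swap(0,0) ⇒ 5 4 8 8 5 6 6 4 5 8 7 8 6
j=1: 4≤6, i=1, swap(1,1) ⇒ 5 4 8 8 5 6 6 4 5 8 7 8 6
j=2: 8>6, skip
j=3: 8>6, skip
j=4: 5≤6, i=2, swap(2,4) ⇒ 5 4 5 8 8 6 6 4 5 8 7 8 6
j=5: 6≤6, i=3, swap(3,5) ⇒ 5 4 5 6 8 8 6 4 5 8 7 8 6
j=6: 6≤6, i=4, swap(4,6) ⇒ 5 4 5 6 6 8 8 4 5 8 7 8 6
j=7: 4≤6, i=5, swap(5,7) ⇒ 5 4 5 6 6 4 8 8 5 8 7 8 6
(after j=7) data = 5 4 5 6 6 4 8 8 5 8 7 8 6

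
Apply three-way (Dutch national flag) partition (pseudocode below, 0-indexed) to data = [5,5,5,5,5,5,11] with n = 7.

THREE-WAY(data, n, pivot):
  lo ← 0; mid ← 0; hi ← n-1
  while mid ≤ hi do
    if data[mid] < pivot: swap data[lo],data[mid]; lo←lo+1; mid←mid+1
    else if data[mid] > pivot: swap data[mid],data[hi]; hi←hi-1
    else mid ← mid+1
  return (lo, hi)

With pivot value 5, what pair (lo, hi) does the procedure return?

pivot = 5; lo=0, mid=0, hi=6
data[mid]=5=5: mid=1
data[mid]=5=5: mid=2
data[mid]=5=5: mid=3
data[mid]=5=5: mid=4
data[mid]=5=5: mid=5
data[mid]=5=5: mid=6
data[mid]=11>5: swap data[6],data[6]; hi=5 → [5,5,5,5,5,5,11]
end: lo=0, hi=5; data = [5,5,5,5,5,5,11]

(0, 5)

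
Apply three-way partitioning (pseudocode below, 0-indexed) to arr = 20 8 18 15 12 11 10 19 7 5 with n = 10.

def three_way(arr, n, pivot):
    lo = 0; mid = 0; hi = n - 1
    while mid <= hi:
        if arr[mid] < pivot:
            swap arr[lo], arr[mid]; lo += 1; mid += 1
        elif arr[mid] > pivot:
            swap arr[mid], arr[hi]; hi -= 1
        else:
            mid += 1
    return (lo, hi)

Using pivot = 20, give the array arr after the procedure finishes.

lo=0 mid=0 hi=9
20=20: mid=1
8<20: swap(0,1), lo=1 mid=2 ⇒ 8 20 18 15 12 11 10 19 7 5
18<20: swap(1,2), lo=2 mid=3 ⇒ 8 18 20 15 12 11 10 19 7 5
15<20: swap(2,3), lo=3 mid=4 ⇒ 8 18 15 20 12 11 10 19 7 5
12<20: swap(3,4), lo=4 mid=5 ⇒ 8 18 15 12 20 11 10 19 7 5
11<20: swap(4,5), lo=5 mid=6 ⇒ 8 18 15 12 11 20 10 19 7 5
10<20: swap(5,6), lo=6 mid=7 ⇒ 8 18 15 12 11 10 20 19 7 5
19<20: swap(6,7), lo=7 mid=8 ⇒ 8 18 15 12 11 10 19 20 7 5
7<20: swap(7,8), lo=8 mid=9 ⇒ 8 18 15 12 11 10 19 7 20 5
5<20: swap(8,9), lo=9 mid=10 ⇒ 8 18 15 12 11 10 19 7 5 20
done. lo=9 hi=9; arr=8 18 15 12 11 10 19 7 5 20

8 18 15 12 11 10 19 7 5 20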